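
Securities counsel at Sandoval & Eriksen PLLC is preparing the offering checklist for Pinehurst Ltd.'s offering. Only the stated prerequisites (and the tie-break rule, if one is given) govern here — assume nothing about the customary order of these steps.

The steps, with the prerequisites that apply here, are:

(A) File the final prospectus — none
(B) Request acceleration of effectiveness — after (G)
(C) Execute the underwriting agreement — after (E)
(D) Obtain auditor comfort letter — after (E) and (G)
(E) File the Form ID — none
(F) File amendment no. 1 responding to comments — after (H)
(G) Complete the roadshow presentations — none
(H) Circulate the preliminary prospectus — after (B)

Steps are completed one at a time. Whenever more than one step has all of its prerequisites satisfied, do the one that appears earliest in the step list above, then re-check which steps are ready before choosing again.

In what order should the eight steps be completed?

(A), (E), (C), (G), (B), (D), (H), (F)

Nothing is required for (A), (E) and (G). (A) is listed earlier → (A) first.
Now (E) and (G) have their prerequisites met. (E) is listed earlier, so (E) next.
(C) now also ready, so the ready set is {(C), (G)}; (C) is listed earlier → (C).
(G) is the only step now ready → (G).
Now (B) and (D) have their prerequisites met. (B) is listed earlier, so (B) next.
Now (D) and (H) have their prerequisites met. (D) is listed earlier, so (D) next.
(H) is the only step now ready → (H).
(F) is the only step now ready → (F).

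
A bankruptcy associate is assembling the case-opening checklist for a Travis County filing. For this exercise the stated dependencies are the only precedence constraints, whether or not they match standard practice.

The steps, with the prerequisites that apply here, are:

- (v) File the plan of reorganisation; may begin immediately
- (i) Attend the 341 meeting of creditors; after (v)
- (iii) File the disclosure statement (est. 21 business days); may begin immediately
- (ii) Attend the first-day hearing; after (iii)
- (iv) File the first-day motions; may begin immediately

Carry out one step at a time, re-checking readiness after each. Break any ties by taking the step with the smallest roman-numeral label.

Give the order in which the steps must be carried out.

(iii), (iv) and (v) have no prerequisites; (iii) has the earlier label, so (iii) is first.
(ii), (iv) and (v) are all available; (ii) has the earlier label → (ii).
Now (iv) and (v) have their prerequisites met. (iv) has the earlier label, so (iv) next.
(v) is the only step now ready → (v).
That leaves (i) as the only ready step → (i).

(iii), (ii), (iv), (v), (i)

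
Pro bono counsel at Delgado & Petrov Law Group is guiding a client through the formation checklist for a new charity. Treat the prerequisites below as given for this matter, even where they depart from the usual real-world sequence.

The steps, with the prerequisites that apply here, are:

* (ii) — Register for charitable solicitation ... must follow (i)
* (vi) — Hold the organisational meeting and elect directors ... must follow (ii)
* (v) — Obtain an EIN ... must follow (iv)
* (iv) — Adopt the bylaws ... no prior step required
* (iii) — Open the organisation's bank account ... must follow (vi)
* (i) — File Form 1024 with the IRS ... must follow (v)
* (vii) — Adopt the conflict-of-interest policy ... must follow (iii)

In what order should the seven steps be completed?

(iv) (v) (i) (ii) (vi) (iii) (vii)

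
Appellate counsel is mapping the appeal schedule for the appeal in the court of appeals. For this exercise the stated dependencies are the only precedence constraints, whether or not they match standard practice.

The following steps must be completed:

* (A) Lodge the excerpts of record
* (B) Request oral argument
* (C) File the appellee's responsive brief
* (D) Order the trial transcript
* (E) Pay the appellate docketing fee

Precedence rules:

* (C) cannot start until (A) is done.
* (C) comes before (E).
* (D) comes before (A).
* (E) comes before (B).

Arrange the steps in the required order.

(D) is the only step with nothing outstanding, so it goes first.
(A) is the only step now ready → (A).
(C) is the only step now ready → (C).
(E) is the only step now ready → (E).
(B) is the only step now ready → (B).

(D), (A), (C), (E), (B)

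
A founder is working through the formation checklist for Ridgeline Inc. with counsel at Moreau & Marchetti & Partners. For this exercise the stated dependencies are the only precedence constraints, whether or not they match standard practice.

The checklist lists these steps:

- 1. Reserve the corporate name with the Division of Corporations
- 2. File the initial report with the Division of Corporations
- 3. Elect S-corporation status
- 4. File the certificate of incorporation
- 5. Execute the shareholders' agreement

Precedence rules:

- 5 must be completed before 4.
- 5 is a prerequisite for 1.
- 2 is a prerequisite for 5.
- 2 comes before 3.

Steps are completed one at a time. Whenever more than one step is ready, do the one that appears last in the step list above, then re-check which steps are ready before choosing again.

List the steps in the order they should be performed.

2, 5, 4, 3, 1

2 has no prerequisites → 2 first.
Ready: 5 and 3. 5 is listed later → 5.
Ready: 4, 3 and 1. 4 is listed later → 4.
Ready: 3 and 1. 3 is listed later → 3.
That leaves 1 as the only ready step → 1.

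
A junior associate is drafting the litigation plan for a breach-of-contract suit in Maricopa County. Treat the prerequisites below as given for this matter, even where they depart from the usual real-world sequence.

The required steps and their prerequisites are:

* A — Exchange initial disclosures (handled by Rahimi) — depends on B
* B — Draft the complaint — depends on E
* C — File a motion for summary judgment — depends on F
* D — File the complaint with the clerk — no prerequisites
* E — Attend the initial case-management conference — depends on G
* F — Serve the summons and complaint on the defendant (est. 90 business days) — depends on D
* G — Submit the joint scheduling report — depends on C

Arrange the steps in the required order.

Only D has no prerequisites, so it is first.
F needed D, now all done → F.
C needed F, now all done → C.
G is the only step now ready → G.
That leaves E as the only ready step → E.
B needed E, now all done → B.
Next only A has its prerequisites met → A.

D → F → C → G → E → B → A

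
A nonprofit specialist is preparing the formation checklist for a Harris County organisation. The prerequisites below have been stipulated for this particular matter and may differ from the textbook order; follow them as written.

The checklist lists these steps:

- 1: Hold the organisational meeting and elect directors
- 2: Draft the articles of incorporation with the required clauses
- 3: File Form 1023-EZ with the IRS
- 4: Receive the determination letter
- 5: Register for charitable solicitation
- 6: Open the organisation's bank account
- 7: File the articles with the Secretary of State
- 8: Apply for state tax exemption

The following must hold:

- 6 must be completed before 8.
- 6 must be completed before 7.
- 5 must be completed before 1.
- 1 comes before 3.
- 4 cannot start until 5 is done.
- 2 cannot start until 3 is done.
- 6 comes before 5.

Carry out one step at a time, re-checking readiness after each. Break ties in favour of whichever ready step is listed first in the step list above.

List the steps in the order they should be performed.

6, 5, 1, 3, 2, 4, 7, 8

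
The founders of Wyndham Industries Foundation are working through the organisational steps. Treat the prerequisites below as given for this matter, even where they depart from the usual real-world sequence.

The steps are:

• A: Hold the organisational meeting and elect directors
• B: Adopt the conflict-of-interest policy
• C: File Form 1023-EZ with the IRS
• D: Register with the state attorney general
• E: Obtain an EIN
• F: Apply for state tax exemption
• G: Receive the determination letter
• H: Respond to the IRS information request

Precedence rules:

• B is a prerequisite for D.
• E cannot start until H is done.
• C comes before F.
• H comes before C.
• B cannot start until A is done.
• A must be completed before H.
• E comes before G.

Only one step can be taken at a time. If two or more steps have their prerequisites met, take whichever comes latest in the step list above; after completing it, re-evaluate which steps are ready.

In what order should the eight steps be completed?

A is the only step with nothing outstanding, so it goes first.
Ready: H and B. H is listed later → H.
E and C now also ready, so the ready set is {E, C, B}; E is listed later → E.
G now also ready, so the ready set is {G, C, B}; G is listed later → G.
Now C and B have their prerequisites met. C is listed later, so C next.
F now also ready, so the ready set is {F, B}; F is listed later → F.
B needed A, now all done → B.
That leaves D as the only ready step → D.

A H E G C F B D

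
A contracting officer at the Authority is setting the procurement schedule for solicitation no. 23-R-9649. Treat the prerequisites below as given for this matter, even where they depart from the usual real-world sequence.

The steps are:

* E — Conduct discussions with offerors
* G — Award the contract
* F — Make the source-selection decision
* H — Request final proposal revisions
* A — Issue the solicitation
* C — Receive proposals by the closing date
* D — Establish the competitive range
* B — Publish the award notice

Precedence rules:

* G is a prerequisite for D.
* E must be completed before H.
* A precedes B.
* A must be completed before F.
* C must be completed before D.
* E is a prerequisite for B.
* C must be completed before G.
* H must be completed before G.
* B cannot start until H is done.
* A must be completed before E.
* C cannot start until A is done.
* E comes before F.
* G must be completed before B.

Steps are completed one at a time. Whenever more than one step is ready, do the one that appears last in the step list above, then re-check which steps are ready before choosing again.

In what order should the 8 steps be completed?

Only A has no prerequisites, so it is first.
Ready: C and E. C is listed later → C.
That leaves E as the only ready step → E.
Ready: H and F. H is listed later → H.
G now also ready, so the ready set is {F, G}; F is listed later → F.
G needed C and H, now all done → G.
Now B and D have their prerequisites met. B is listed later, so B next.
D needed C and G, now all done → D.

A → C → E → H → F → G → B → D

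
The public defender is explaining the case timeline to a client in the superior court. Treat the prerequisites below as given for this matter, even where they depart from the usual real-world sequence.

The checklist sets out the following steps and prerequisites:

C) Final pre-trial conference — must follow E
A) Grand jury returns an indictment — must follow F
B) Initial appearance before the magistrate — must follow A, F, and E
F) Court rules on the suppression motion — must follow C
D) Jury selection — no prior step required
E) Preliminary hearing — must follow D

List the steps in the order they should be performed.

D E C F A B

Only D has no prerequisites, so it is first.
E needed D, now all done → E.
C needed E, now all done → C.
Next only F has its prerequisites met → F.
A needed F, now all done → A.
B needed A, F and E, now all done → B.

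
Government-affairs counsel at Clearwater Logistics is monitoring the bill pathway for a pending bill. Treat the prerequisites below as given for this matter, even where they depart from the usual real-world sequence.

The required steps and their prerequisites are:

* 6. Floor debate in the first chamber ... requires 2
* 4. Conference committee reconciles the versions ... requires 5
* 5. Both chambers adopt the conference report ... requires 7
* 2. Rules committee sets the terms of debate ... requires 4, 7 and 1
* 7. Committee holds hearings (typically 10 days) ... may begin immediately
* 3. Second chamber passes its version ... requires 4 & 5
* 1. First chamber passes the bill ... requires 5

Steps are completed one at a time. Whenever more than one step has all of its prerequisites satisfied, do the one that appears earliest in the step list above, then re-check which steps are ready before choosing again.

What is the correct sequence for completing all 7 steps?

7 is the only step with nothing outstanding, so it goes first.
5 is the only step now ready → 5.
4 and 1 are both available; 4 is listed earlier → 4.
3 now also ready, so the ready set is {3, 1}; 3 is listed earlier → 3.
That leaves 1 as the only ready step → 1.
2 needed 4, 7 and 1, now all done → 2.
That leaves 6 as the only ready step → 6.

7, 5, 4, 3, 1, 2, 6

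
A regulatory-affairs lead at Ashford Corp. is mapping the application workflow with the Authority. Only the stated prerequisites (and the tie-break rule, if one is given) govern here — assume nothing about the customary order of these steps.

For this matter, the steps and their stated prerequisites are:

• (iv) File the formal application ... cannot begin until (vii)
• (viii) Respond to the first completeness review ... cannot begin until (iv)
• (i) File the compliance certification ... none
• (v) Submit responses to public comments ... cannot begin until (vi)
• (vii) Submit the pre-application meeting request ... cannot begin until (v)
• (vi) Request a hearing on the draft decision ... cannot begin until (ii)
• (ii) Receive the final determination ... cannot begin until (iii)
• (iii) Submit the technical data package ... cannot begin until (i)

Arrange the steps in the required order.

(i) → (iii) → (ii) → (vi) → (v) → (vii) → (iv) → (viii)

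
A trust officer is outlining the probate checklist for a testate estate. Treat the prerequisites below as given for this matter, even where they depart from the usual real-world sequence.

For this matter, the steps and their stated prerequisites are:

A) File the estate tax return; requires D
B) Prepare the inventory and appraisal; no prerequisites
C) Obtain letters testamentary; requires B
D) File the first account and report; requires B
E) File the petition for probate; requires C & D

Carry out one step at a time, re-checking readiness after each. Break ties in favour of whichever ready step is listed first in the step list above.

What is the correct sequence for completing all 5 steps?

B is the only step with nothing outstanding, so it goes first.
Ready: C and D. C is listed earlier → C.
That leaves D as the only ready step → D.
A and E are both available; A is listed earlier → A.
E is the only step now ready → E.

B, C, D, A, E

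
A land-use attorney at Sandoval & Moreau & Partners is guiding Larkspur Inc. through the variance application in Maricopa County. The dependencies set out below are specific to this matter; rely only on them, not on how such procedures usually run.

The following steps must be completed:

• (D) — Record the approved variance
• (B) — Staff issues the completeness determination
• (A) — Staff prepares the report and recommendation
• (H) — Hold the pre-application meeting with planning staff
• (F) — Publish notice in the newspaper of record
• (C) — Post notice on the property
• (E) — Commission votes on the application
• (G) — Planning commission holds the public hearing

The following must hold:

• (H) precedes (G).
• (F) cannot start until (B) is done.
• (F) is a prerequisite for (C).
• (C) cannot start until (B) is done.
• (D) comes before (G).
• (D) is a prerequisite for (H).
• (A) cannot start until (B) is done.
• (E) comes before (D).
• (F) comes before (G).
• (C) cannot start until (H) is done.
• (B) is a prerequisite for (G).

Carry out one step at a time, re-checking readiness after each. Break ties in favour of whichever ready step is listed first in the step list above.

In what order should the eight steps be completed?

(B) (A) (F) (E) (D) (H) (C) (G)

Nothing is required for (B) and (E). (B) is listed earlier → (B) first.
(A), (F) and (E) are all available; (A) is listed earlier → (A).
Ready: (F) and (E). (F) is listed earlier → (F).
Next only (E) has its prerequisites met → (E).
Next only (D) has its prerequisites met → (D).
(H) needed (D), now all done → (H).
(C) and (G) are both available; (C) is listed earlier → (C).
(G) needed (D), (B), (H) and (F), now all done → (G).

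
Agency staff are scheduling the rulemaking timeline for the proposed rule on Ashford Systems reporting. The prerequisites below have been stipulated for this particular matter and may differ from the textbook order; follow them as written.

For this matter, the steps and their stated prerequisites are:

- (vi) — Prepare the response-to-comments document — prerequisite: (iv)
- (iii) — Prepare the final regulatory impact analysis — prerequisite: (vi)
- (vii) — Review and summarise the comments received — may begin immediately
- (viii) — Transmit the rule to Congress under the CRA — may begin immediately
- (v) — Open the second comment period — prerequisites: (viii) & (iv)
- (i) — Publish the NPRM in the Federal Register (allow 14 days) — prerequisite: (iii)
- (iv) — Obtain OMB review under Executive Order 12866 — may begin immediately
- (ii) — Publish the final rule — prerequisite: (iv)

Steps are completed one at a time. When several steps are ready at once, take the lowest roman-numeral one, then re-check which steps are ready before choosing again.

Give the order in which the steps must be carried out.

(iv) → (ii) → (vi) → (iii) → (i) → (vii) → (viii) → (v)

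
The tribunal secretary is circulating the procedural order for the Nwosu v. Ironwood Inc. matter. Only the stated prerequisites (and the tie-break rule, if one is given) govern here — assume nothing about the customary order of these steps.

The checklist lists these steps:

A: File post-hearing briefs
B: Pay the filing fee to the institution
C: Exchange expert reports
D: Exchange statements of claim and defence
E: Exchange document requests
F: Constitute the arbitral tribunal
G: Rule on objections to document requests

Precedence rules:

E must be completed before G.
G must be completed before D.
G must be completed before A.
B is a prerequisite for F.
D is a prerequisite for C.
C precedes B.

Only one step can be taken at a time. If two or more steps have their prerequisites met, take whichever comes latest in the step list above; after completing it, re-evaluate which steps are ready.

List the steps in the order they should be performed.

E is the only step with nothing outstanding, so it goes first.
G needed E, now all done → G.
Now D and A have their prerequisites met. D is listed later, so D next.
Ready: C and A. C is listed later → C.
Now B and A have their prerequisites met. B is listed later, so B next.
F now also ready, so the ready set is {F, A}; F is listed later → F.
A is the only step now ready → A.

E G D C B F A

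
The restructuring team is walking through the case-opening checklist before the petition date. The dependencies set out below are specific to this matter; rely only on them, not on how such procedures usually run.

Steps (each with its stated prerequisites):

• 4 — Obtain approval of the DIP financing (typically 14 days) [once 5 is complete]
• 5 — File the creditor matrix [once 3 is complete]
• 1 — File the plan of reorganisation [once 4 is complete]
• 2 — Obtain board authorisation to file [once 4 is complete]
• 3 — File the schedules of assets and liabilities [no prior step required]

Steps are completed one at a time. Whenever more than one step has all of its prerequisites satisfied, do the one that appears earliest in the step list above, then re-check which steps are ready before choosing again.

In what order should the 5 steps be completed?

3 is the only step with nothing outstanding, so it goes first.
5 needed 3, now all done → 5.
Next only 4 has its prerequisites met → 4.
1 and 2 are both available; 1 is listed earlier → 1.
2 needed 4, now all done → 2.

3, 5, 4, 1, 2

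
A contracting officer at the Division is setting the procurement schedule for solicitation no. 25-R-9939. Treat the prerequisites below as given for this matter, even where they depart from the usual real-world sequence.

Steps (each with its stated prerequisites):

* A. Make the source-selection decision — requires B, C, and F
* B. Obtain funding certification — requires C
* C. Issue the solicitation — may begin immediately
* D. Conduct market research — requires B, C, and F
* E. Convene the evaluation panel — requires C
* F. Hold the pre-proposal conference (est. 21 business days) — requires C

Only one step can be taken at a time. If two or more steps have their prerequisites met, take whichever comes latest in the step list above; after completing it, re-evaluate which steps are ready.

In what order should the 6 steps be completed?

C is the only step with nothing outstanding, so it goes first.
Now F, E and B have their prerequisites met. F is listed later, so F next.
E and B are both available; E is listed later → E.
Next only B has its prerequisites met → B.
D and A are both available; D is listed later → D.
That leaves A as the only ready step → A.

C F E B D A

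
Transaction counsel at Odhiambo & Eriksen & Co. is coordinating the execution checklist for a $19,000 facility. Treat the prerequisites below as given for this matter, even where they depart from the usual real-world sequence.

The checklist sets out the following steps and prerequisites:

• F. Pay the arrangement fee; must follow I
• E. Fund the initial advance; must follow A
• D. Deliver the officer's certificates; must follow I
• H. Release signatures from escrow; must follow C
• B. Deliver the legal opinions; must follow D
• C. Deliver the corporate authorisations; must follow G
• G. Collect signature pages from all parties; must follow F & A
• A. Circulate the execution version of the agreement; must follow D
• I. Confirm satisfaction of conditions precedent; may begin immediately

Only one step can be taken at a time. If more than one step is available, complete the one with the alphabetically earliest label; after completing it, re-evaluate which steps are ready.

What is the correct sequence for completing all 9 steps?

I has no prerequisites → I first.
Now D and F have their prerequisites met. D has the earlier label, so D next.
Ready: A, B and F. A has the earlier label → A.
Now B, E and F have their prerequisites met. B has the earlier label, so B next.
Now E and F have their prerequisites met. E has the earlier label, so E next.
Next only F has its prerequisites met → F.
That leaves G as the only ready step → G.
That leaves C as the only ready step → C.
H needed C, now all done → H.

I, D, A, B, E, F, G, C, H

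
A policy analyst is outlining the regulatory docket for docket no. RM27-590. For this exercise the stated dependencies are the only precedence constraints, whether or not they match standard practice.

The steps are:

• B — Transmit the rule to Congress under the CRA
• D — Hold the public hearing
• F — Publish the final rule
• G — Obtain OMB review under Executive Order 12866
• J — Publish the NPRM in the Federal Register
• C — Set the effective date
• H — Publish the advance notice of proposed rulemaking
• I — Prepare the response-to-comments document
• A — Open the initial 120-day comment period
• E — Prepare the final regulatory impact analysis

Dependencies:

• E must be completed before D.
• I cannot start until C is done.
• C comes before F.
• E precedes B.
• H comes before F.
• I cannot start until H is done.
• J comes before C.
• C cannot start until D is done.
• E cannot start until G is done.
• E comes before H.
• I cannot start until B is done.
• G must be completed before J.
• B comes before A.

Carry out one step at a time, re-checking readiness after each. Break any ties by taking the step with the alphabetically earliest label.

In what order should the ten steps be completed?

G, E, B, A, D, H, J, C, F, I

Only G has no prerequisites, so it is first.
Ready: E and J. E has the earlier label → E.
Ready: B, D, H and J. B has the earlier label → B.
A now also ready, so the ready set is {A, D, H, J}; A has the earlier label → A.
Ready: D, H and J. D has the earlier label → D.
H and J are both available; H has the earlier label → H.
J needed G, now all done → J.
C is the only step now ready → C.
Now F and I have their prerequisites met. F has the earlier label, so F next.
Next only I has its prerequisites met → I.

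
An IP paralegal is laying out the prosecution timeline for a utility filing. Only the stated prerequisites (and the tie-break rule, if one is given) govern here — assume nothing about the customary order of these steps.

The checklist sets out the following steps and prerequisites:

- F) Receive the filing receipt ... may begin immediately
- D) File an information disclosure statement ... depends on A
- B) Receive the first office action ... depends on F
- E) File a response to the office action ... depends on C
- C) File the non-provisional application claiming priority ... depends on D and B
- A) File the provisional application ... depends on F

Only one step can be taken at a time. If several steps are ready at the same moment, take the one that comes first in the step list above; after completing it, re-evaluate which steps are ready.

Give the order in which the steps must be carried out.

Only F has no prerequisites, so it is first.
Now B and A have their prerequisites met. B is listed earlier, so B next.
That leaves A as the only ready step → A.
That leaves D as the only ready step → D.
C needed D and B, now all done → C.
That leaves E as the only ready step → E.

F → B → A → D → C → E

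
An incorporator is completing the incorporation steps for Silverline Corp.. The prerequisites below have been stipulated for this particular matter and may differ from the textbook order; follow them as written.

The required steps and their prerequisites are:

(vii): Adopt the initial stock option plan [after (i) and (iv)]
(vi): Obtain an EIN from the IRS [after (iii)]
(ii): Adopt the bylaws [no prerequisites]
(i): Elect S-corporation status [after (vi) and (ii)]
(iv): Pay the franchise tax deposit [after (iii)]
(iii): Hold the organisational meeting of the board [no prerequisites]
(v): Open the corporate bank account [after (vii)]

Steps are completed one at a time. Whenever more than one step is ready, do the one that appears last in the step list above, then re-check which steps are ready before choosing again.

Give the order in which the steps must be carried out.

(iii), (iv), (ii), (vi), (i), (vii), (v)

Nothing is required for (iii) and (ii). (iii) is listed later → (iii) first.
(iv) and (vi) now also ready, so the ready set is {(iv), (ii), (vi)}; (iv) is listed later → (iv).
(ii) and (vi) are both available; (ii) is listed later → (ii).
(vi) needed (iii), now all done → (vi).
(i) needed (ii) and (vi), now all done → (i).
(vii) needed (iv) and (i), now all done → (vii).
(v) is the only step now ready → (v).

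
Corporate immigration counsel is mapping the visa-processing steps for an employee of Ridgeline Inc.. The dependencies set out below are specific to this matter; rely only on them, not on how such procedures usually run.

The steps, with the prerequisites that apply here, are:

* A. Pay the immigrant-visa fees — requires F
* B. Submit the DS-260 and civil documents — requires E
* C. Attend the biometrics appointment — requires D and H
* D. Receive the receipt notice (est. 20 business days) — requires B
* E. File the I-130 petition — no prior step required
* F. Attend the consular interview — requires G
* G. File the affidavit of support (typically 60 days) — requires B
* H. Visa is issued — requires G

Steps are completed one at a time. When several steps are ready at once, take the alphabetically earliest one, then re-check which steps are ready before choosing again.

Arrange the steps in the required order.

E, B, D, G, F, A, H, C

E has no prerequisites → E first.
Next only B has its prerequisites met → B.
Ready: D and G. D has the earlier label → D.
G needed B, now all done → G.
F and H are both available; F has the earlier label → F.
A now also ready, so the ready set is {A, H}; A has the earlier label → A.
H needed G, now all done → H.
Next only C has its prerequisites met → C.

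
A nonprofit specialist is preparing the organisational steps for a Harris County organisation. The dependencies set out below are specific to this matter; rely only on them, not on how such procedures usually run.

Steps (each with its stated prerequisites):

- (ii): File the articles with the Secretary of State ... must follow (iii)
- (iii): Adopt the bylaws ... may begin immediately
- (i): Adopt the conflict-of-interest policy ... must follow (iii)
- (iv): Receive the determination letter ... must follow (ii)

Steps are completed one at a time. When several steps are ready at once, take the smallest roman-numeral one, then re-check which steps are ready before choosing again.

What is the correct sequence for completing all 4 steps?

(iii) is the only step with nothing outstanding, so it goes first.
Now (i) and (ii) have their prerequisites met. (i) has the earlier label, so (i) next.
(ii) needed (iii), now all done → (ii).
Next only (iv) has its prerequisites met → (iv).

(iii), (i), (ii), (iv)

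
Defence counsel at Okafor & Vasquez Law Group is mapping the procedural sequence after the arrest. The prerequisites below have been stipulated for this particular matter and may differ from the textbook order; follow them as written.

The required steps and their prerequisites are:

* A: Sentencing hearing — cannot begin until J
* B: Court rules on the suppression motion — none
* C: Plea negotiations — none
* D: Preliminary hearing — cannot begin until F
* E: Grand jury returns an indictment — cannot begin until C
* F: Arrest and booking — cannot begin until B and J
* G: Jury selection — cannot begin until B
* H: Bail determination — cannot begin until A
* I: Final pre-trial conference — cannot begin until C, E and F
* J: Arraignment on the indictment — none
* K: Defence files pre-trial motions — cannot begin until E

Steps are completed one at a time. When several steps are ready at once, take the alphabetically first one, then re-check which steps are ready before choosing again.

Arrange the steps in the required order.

B, C, E, G, J, A, F, D, H, I, K

B, C and J have no prerequisites; B has the earlier label, so B is first.
G now also ready, so the ready set is {C, G, J}; C has the earlier label → C.
Now E, G and J have their prerequisites met. E has the earlier label, so E next.
Ready: G, J and K. G has the earlier label → G.
Now J and K have their prerequisites met. J has the earlier label, so J next.
A and F now also ready, so the ready set is {A, F, K}; A has the earlier label → A.
H now also ready, so the ready set is {F, H, K}; F has the earlier label → F.
D and I now also ready, so the ready set is {D, H, I, K}; D has the earlier label → D.
H, I and K are all available; H has the earlier label → H.
Ready: I and K. I has the earlier label → I.
K is the only step now ready → K.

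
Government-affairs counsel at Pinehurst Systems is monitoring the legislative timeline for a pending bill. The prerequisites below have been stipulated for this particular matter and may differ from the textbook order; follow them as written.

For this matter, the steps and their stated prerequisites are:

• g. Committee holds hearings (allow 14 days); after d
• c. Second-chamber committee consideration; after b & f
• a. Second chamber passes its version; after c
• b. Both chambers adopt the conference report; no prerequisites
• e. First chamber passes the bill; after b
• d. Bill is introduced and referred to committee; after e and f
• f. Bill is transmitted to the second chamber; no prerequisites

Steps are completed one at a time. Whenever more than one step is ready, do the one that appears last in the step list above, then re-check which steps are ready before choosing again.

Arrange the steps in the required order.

f and b have no prerequisites; f is listed later, so f is first.
Next only b has its prerequisites met → b.
Ready: e and c. e is listed later → e.
d now also ready, so the ready set is {d, c}; d is listed later → d.
g now also ready, so the ready set is {c, g}; c is listed later → c.
a now also ready, so the ready set is {a, g}; a is listed later → a.
That leaves g as the only ready step → g.

f → b → e → d → c → a → g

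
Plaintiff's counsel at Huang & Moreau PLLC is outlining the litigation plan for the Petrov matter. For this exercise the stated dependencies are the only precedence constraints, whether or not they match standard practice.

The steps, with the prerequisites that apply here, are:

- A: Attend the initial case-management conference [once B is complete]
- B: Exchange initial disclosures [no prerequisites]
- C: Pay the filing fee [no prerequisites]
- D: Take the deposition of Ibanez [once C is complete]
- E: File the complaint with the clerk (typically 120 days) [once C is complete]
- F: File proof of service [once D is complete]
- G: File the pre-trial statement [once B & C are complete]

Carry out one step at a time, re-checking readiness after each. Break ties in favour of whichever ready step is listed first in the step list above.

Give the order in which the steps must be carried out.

B, A, C, D, E, F, G

B and C have no prerequisites; B is listed earlier, so B is first.
A and C are both available; A is listed earlier → A.
Next only C has its prerequisites met → C.
Ready: D, E and G. D is listed earlier → D.
F now also ready, so the ready set is {E, F, G}; E is listed earlier → E.
Ready: F and G. F is listed earlier → F.
G needed B and C, now all done → G.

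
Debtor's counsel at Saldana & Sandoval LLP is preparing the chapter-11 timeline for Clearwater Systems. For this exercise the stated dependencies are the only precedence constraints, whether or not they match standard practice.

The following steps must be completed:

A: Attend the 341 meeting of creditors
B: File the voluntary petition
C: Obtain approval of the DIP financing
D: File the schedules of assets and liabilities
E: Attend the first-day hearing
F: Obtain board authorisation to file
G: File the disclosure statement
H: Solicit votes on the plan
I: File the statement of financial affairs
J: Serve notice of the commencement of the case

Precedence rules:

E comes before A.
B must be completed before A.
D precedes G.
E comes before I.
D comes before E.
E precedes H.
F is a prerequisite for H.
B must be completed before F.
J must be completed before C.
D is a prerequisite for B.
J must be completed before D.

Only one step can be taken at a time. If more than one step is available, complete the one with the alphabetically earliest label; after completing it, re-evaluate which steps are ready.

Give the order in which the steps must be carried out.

J → C → D → B → E → A → F → G → H → I

J is the only step with nothing outstanding, so it goes first.
C and D are both available; C has the earlier label → C.
D needed J, now all done → D.
Ready: B, E and G. B has the earlier label → B.
Now E, F and G have their prerequisites met. E has the earlier label, so E next.
Ready: A, F, G and I. A has the earlier label → A.
F, G and I are all available; F has the earlier label → F.
Ready: G, H and I. G has the earlier label → G.
Now H and I have their prerequisites met. H has the earlier label, so H next.
That leaves I as the only ready step → I.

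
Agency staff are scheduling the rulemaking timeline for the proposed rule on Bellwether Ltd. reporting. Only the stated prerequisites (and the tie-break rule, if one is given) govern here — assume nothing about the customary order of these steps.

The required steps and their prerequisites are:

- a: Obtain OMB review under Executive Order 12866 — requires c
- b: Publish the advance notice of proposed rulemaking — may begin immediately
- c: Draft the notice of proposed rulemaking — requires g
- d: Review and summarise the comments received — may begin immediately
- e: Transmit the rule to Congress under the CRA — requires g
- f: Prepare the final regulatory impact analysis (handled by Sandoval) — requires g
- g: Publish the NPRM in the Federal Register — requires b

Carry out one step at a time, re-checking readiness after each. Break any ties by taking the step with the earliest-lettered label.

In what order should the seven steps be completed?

Nothing is required for b and d. b has the earlier label → b first.
d and g are both available; d has the earlier label → d.
g needed b, now all done → g.
Now c, e and f have their prerequisites met. c has the earlier label, so c next.
a, e and f are all available; a has the earlier label → a.
Ready: e and f. e has the earlier label → e.
f needed g, now all done → f.

b, d, g, c, a, e, f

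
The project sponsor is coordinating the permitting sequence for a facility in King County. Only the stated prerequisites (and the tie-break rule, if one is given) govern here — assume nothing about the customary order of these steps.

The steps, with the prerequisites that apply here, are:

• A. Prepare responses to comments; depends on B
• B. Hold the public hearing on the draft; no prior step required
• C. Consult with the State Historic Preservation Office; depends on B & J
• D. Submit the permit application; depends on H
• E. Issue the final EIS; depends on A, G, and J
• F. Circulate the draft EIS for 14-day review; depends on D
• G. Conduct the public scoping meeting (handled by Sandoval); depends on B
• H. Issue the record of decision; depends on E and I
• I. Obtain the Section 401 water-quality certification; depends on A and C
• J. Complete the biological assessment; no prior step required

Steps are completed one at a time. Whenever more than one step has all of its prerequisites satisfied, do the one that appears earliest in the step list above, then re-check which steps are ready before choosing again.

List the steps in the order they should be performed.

B and J have no prerequisites; B is listed earlier, so B is first.
A and G now also ready, so the ready set is {A, G, J}; A is listed earlier → A.
Now G and J have their prerequisites met. G is listed earlier, so G next.
J is the only step now ready → J.
C and E are both available; C is listed earlier → C.
Ready: E and I. E is listed earlier → E.
I needed A and C, now all done → I.
Next only H has its prerequisites met → H.
D needed H, now all done → D.
F needed D, now all done → F.

B A G J C E I H D F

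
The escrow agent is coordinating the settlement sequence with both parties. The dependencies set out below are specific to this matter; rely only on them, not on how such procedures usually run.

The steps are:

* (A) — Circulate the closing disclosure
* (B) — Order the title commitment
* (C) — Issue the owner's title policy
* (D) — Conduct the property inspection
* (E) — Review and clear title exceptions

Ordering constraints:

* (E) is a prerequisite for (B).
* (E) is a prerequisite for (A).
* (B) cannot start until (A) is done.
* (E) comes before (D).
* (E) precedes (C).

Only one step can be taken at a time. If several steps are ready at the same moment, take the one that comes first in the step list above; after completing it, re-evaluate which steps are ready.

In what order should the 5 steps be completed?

(E) (A) (B) (C) (D)

(E) is the only step with nothing outstanding, so it goes first.
Ready: (A), (C) and (D). (A) is listed earlier → (A).
(B) now also ready, so the ready set is {(B), (C), (D)}; (B) is listed earlier → (B).
Now (C) and (D) have their prerequisites met. (C) is listed earlier, so (C) next.
Next only (D) has its prerequisites met → (D).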